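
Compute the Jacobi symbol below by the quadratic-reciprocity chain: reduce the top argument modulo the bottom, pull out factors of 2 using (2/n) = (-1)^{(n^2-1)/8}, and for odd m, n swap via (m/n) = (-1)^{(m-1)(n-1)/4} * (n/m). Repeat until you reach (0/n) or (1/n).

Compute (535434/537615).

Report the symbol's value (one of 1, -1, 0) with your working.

0

535434 = 2^1·267717; (2/537615) = +1 since 537615 mod 8 = 7, so (535434/537615) = (+1)^1·(267717/537615); sign now +1
reciprocity: (267717/537615) = +1·(537615/267717) since 267717 mod 4 = 1, 537615 mod 4 = 3; sign now +1
(537615/267717) = (2181/267717)   [reduce mod 267717]
reciprocity: (2181/267717) = +1·(267717/2181) since 2181 mod 4 = 1, 267717 mod 4 = 1; sign now +1
(267717/2181) = (1635/2181)   [reduce mod 2181]
reciprocity: (1635/2181) = +1·(2181/1635) since 1635 mod 4 = 3, 2181 mod 4 = 1; sign now +1
(2181/1635) = (546/1635)   [reduce mod 1635]
546 = 2^1·273; (2/1635) = -1 since 1635 mod 8 = 3, so (546/1635) = (-1)^1·(273/1635); sign now -1
reciprocity: (273/1635) = +1·(1635/273) since 273 mod 4 = 1, 1635 mod 4 = 3; sign now -1
(1635/273) = (270/273)   [reduce mod 273]
270 = 2^1·135; (2/273) = +1 since 273 mod 8 = 1, so (270/273) = (+1)^1·(135/273); sign now -1
reciprocity: (135/273) = +1·(273/135) since 135 mod 4 = 3, 273 mod 4 = 1; sign now -1
(273/135) = (3/135)   [reduce mod 135]
reciprocity: (3/135) = -1·(135/3) since 3 mod 4 = 3, 135 mod 4 = 3; sign now +1
(135/3) = (0/3)   [reduce mod 3]
(0/3) = 0   [gcd(a, n) > 1]; final value = 0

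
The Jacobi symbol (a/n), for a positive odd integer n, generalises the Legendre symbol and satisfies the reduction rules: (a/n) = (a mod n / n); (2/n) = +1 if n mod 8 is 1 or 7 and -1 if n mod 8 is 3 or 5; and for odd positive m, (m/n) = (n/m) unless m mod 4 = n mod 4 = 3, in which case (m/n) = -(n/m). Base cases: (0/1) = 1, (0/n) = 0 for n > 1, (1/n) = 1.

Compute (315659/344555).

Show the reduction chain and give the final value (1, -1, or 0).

-1

reciprocity: (315659/344555) = -1·(344555/315659) since 315659 mod 4 = 3, 344555 mod 4 = 3; sign now -1
(344555/315659) = (28896/315659)   [reduce mod 315659]
28896 = 2^5·903; (2/315659) = -1 since 315659 mod 8 = 3, so (28896/315659) = (-1)^5·(903/315659); sign now +1
reciprocity: (903/315659) = -1·(315659/903) since 903 mod 4 = 3, 315659 mod 4 = 3; sign now -1
(315659/903) = (512/903)   [reduce mod 903]
512 = 2^9·1; (2/903) = +1 since 903 mod 8 = 7, so (512/903) = (+1)^9·(1/903); sign now -1
(1/903) = 1; final value = sign = -1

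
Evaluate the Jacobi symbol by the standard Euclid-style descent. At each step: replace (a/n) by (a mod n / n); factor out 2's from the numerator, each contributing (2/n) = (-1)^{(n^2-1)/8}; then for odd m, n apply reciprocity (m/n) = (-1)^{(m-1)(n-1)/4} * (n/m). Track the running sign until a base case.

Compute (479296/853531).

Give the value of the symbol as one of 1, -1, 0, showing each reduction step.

-1

factor out 2^6: 479296 = 2^6·7489; with 853531 mod 8 = 3, (2/853531) = -1; sign now +1; continue with (7489/853531)
flip (7489/853531) -> (853531/7489): both odd, 7489 mod 4 = 1, 853531 mod 4 = 3, so the flip contributes +1; sign now +1
(853531/7489): 853531 mod 7489 = 7274, so (853531/7489) = (7274/7489)
factor out 2^1: 7274 = 2^1·3637; with 7489 mod 8 = 1, (2/7489) = +1; sign now +1; continue with (3637/7489)
flip (3637/7489) -> (7489/3637): both odd, 3637 mod 4 = 1, 7489 mod 4 = 1, so the flip contributes +1; sign now +1
(7489/3637): 7489 mod 3637 = 215, so (7489/3637) = (215/3637)
flip (215/3637) -> (3637/215): both odd, 215 mod 4 = 3, 3637 mod 4 = 1, so the flip contributes +1; sign now +1
(3637/215): 3637 mod 215 = 197, so (3637/215) = (197/215)
flip (197/215) -> (215/197): both odd, 197 mod 4 = 1, 215 mod 4 = 3, so the flip contributes +1; sign now +1
(215/197): 215 mod 197 = 18, so (215/197) = (18/197)
factor out 2^1: 18 = 2^1·9; with 197 mod 8 = 5, (2/197) = -1; sign now -1; continue with (9/197)
flip (9/197) -> (197/9): both odd, 9 mod 4 = 1, 197 mod 4 = 1, so the flip contributes +1; sign now -1
(197/9): 197 mod 9 = 8, so (197/9) = (8/9)
factor out 2^3: 8 = 2^3·1; with 9 mod 8 = 1, (2/9) = +1; sign now -1; continue with (1/9)
reached (1/9) = 1, so the symbol is -1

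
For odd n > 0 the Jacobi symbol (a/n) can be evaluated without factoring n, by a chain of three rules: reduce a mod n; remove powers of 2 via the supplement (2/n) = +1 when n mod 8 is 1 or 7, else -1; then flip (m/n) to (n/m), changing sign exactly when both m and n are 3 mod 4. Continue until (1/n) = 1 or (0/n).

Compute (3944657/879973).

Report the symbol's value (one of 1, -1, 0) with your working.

(3944657/879973) = (424765/879973)   [reduce mod 879973]
reciprocity: (424765/879973) = +1·(879973/424765) since 424765 mod 4 = 1, 879973 mod 4 = 1; sign now +1
(879973/424765) = (30443/424765)   [reduce mod 424765]
reciprocity: (30443/424765) = +1·(424765/30443) since 30443 mod 4 = 3, 424765 mod 4 = 1; sign now +1
(424765/30443) = (29006/30443)   [reduce mod 30443]
29006 = 2^1·14503; (2/30443) = -1 since 30443 mod 8 = 3, so (29006/30443) = (-1)^1·(14503/30443); sign now -1
reciprocity: (14503/30443) = -1·(30443/14503) since 14503 mod 4 = 3, 30443 mod 4 = 3; sign now +1
(30443/14503) = (1437/14503)   [reduce mod 14503]
reciprocity: (1437/14503) = +1·(14503/1437) since 1437 mod 4 = 1, 14503 mod 4 = 3; sign now +1
(14503/1437) = (133/1437)   [reduce mod 1437]
reciprocity: (133/1437) = +1·(1437/133) since 133 mod 4 = 1, 1437 mod 4 = 1; sign now +1
(1437/133) = (107/133)   [reduce mod 133]
reciprocity: (107/133) = +1·(133/107) since 107 mod 4 = 3, 133 mod 4 = 1; sign now +1
(133/107) = (26/107)   [reduce mod 107]
26 = 2^1·13; (2/107) = -1 since 107 mod 8 = 3, so (26/107) = (-1)^1·(13/107); sign now -1
reciprocity: (13/107) = +1·(107/13) since 13 mod 4 = 1, 107 mod 4 = 3; sign now -1
(107/13) = (3/13)   [reduce mod 13]
reciprocity: (3/13) = +1·(13/3) since 3 mod 4 = 3, 13 mod 4 = 1; sign now -1
(13/3) = (1/3)   [reduce mod 3]
(1/3) = 1; final value = sign = -1

-1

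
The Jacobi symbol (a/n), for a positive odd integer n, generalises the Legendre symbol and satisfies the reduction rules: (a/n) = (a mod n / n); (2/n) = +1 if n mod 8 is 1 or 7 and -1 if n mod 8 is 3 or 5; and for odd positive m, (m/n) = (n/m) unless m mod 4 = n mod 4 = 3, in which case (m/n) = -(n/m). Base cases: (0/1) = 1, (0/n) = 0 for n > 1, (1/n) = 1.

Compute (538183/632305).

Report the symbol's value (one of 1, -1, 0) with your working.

1

reciprocity: (538183/632305) = +1·(632305/538183) since 538183 mod 4 = 3, 632305 mod 4 = 1; sign now +1
(632305/538183) = (94122/538183)   [reduce mod 538183]
94122 = 2^1·47061; (2/538183) = +1 since 538183 mod 8 = 7, so (94122/538183) = (+1)^1·(47061/538183); sign now +1
reciprocity: (47061/538183) = +1·(538183/47061) since 47061 mod 4 = 1, 538183 mod 4 = 3; sign now +1
(538183/47061) = (20512/47061)   [reduce mod 47061]
20512 = 2^5·641; (2/47061) = -1 since 47061 mod 8 = 5, so (20512/47061) = (-1)^5·(641/47061); sign now -1
reciprocity: (641/47061) = +1·(47061/641) since 641 mod 4 = 1, 47061 mod 4 = 1; sign now -1
(47061/641) = (268/641)   [reduce mod 641]
268 = 2^2·67; (2/641) = +1 since 641 mod 8 = 1, so (268/641) = (+1)^2·(67/641); sign now -1
reciprocity: (67/641) = +1·(641/67) since 67 mod 4 = 3, 641 mod 4 = 1; sign now -1
(641/67) = (38/67)   [reduce mod 67]
38 = 2^1·19; (2/67) = -1 since 67 mod 8 = 3, so (38/67) = (-1)^1·(19/67); sign now +1
reciprocity: (19/67) = -1·(67/19) since 19 mod 4 = 3, 67 mod 4 = 3; sign now -1
(67/19) = (10/19)   [reduce mod 19]
10 = 2^1·5; (2/19) = -1 since 19 mod 8 = 3, so (10/19) = (-1)^1·(5/19); sign now +1
reciprocity: (5/19) = +1·(19/5) since 5 mod 4 = 1, 19 mod 4 = 3; sign now +1
(19/5) = (4/5)   [reduce mod 5]
4 = 2^2·1; (2/5) = -1 since 5 mod 8 = 5, so (4/5) = (-1)^2·(1/5); sign now +1
(1/5) = 1; final value = sign = +1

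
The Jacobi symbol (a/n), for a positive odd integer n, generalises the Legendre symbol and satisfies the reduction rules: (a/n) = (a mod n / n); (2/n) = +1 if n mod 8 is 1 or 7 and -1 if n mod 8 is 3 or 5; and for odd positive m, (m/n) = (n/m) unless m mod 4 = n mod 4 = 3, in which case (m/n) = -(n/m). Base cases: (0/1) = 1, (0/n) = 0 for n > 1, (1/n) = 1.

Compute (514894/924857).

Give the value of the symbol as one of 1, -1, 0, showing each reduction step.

1

514894 = 2^1·257447; (2/924857) = +1 since 924857 mod 8 = 1, so (514894/924857) = (+1)^1·(257447/924857); sign now +1
reciprocity: (257447/924857) = +1·(924857/257447) since 257447 mod 4 = 3, 924857 mod 4 = 1; sign now +1
(924857/257447) = (152516/257447)   [reduce mod 257447]
152516 = 2^2·38129; (2/257447) = +1 since 257447 mod 8 = 7, so (152516/257447) = (+1)^2·(38129/257447); sign now +1
reciprocity: (38129/257447) = +1·(257447/38129) since 38129 mod 4 = 1, 257447 mod 4 = 3; sign now +1
(257447/38129) = (28673/38129)   [reduce mod 38129]
reciprocity: (28673/38129) = +1·(38129/28673) since 28673 mod 4 = 1, 38129 mod 4 = 1; sign now +1
(38129/28673) = (9456/28673)   [reduce mod 28673]
9456 = 2^4·591; (2/28673) = +1 since 28673 mod 8 = 1, so (9456/28673) = (+1)^4·(591/28673); sign now +1
reciprocity: (591/28673) = +1·(28673/591) since 591 mod 4 = 3, 28673 mod 4 = 1; sign now +1
(28673/591) = (305/591)   [reduce mod 591]
reciprocity: (305/591) = +1·(591/305) since 305 mod 4 = 1, 591 mod 4 = 3; sign now +1
(591/305) = (286/305)   [reduce mod 305]
286 = 2^1·143; (2/305) = +1 since 305 mod 8 = 1, so (286/305) = (+1)^1·(143/305); sign now +1
reciprocity: (143/305) = +1·(305/143) since 143 mod 4 = 3, 305 mod 4 = 1; sign now +1
(305/143) = (19/143)   [reduce mod 143]
reciprocity: (19/143) = -1·(143/19) since 19 mod 4 = 3, 143 mod 4 = 3; sign now -1
(143/19) = (10/19)   [reduce mod 19]
10 = 2^1·5; (2/19) = -1 since 19 mod 8 = 3, so (10/19) = (-1)^1·(5/19); sign now +1
reciprocity: (5/19) = +1·(19/5) since 5 mod 4 = 1, 19 mod 4 = 3; sign now +1
(19/5) = (4/5)   [reduce mod 5]
4 = 2^2·1; (2/5) = -1 since 5 mod 8 = 5, so (4/5) = (-1)^2·(1/5); sign now +1
(1/5) = 1; final value = sign = +1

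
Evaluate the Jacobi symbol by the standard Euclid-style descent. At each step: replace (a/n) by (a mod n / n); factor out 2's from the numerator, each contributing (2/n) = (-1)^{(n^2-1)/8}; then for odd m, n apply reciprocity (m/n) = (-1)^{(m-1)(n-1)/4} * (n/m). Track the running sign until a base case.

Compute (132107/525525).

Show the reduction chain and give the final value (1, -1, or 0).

reciprocity: (132107/525525) = +1·(525525/132107) since 132107 mod 4 = 3, 525525 mod 4 = 1; sign now +1
(525525/132107) = (129204/132107)   [reduce mod 132107]
129204 = 2^2·32301; (2/132107) = -1 since 132107 mod 8 = 3, so (129204/132107) = (-1)^2·(32301/132107); sign now +1
reciprocity: (32301/132107) = +1·(132107/32301) since 32301 mod 4 = 1, 132107 mod 4 = 3; sign now +1
(132107/32301) = (2903/32301)   [reduce mod 32301]
reciprocity: (2903/32301) = +1·(32301/2903) since 2903 mod 4 = 3, 32301 mod 4 = 1; sign now +1
(32301/2903) = (368/2903)   [reduce mod 2903]
368 = 2^4·23; (2/2903) = +1 since 2903 mod 8 = 7, so (368/2903) = (+1)^4·(23/2903); sign now +1
reciprocity: (23/2903) = -1·(2903/23) since 23 mod 4 = 3, 2903 mod 4 = 3; sign now -1
(2903/23) = (5/23)   [reduce mod 23]
reciprocity: (5/23) = +1·(23/5) since 5 mod 4 = 1, 23 mod 4 = 3; sign now -1
(23/5) = (3/5)   [reduce mod 5]
reciprocity: (3/5) = +1·(5/3) since 3 mod 4 = 3, 5 mod 4 = 1; sign now -1
(5/3) = (2/3)   [reduce mod 3]
2 = 2^1·1; (2/3) = -1 since 3 mod 8 = 3, so (2/3) = (-1)^1·(1/3); sign now +1
(1/3) = 1; final value = sign = +1

1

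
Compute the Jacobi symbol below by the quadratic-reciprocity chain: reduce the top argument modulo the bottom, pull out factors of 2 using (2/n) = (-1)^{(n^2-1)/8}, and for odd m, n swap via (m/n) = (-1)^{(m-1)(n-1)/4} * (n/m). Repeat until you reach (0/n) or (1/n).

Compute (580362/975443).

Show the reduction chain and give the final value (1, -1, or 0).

-1

580362 = 2^1·290181; (2/975443) = -1 since 975443 mod 8 = 3, so (580362/975443) = (-1)^1·(290181/975443); sign now -1
reciprocity: (290181/975443) = +1·(975443/290181) since 290181 mod 4 = 1, 975443 mod 4 = 3; sign now -1
(975443/290181) = (104900/290181)   [reduce mod 290181]
104900 = 2^2·26225; (2/290181) = -1 since 290181 mod 8 = 5, so (104900/290181) = (-1)^2·(26225/290181); sign now -1
reciprocity: (26225/290181) = +1·(290181/26225) since 26225 mod 4 = 1, 290181 mod 4 = 1; sign now -1
(290181/26225) = (1706/26225)   [reduce mod 26225]
1706 = 2^1·853; (2/26225) = +1 since 26225 mod 8 = 1, so (1706/26225) = (+1)^1·(853/26225); sign now -1
reciprocity: (853/26225) = +1·(26225/853) since 853 mod 4 = 1, 26225 mod 4 = 1; sign now -1
(26225/853) = (635/853)   [reduce mod 853]
reciprocity: (635/853) = +1·(853/635) since 635 mod 4 = 3, 853 mod 4 = 1; sign now -1
(853/635) = (218/635)   [reduce mod 635]
218 = 2^1·109; (2/635) = -1 since 635 mod 8 = 3, so (218/635) = (-1)^1·(109/635); sign now +1
reciprocity: (109/635) = +1·(635/109) since 109 mod 4 = 1, 635 mod 4 = 3; sign now +1
(635/109) = (90/109)   [reduce mod 109]
90 = 2^1·45; (2/109) = -1 since 109 mod 8 = 5, so (90/109) = (-1)^1·(45/109); sign now -1
reciprocity: (45/109) = +1·(109/45) since 45 mod 4 = 1, 109 mod 4 = 1; sign now -1
(109/45) = (19/45)   [reduce mod 45]
reciprocity: (19/45) = +1·(45/19) since 19 mod 4 = 3, 45 mod 4 = 1; sign now -1
(45/19) = (7/19)   [reduce mod 19]
reciprocity: (7/19) = -1·(19/7) since 7 mod 4 = 3, 19 mod 4 = 3; sign now +1
(19/7) = (5/7)   [reduce mod 7]
reciprocity: (5/7) = +1·(7/5) since 5 mod 4 = 1, 7 mod 4 = 3; sign now +1
(7/5) = (2/5)   [reduce mod 5]
2 = 2^1·1; (2/5) = -1 since 5 mod 8 = 5, so (2/5) = (-1)^1·(1/5); sign now -1
(1/5) = 1; final value = sign = -1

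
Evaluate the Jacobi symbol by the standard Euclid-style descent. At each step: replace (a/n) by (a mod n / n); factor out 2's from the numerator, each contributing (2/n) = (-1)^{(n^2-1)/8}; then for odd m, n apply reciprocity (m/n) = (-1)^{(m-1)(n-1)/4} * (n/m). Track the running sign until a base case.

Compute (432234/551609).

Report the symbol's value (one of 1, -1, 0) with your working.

1

factor out 2^1: 432234 = 2^1·216117; with 551609 mod 8 = 1, (2/551609) = +1; sign now +1; continue with (216117/551609)
flip (216117/551609) -> (551609/216117): both odd, 216117 mod 4 = 1, 551609 mod 4 = 1, so the flip contributes +1; sign now +1
(551609/216117): 551609 mod 216117 = 119375, so (551609/216117) = (119375/216117)
flip (119375/216117) -> (216117/119375): both odd, 119375 mod 4 = 3, 216117 mod 4 = 1, so the flip contributes +1; sign now +1
(216117/119375): 216117 mod 119375 = 96742, so (216117/119375) = (96742/119375)
factor out 2^1: 96742 = 2^1·48371; with 119375 mod 8 = 7, (2/119375) = +1; sign now +1; continue with (48371/119375)
flip (48371/119375) -> (119375/48371): both odd, 48371 mod 4 = 3, 119375 mod 4 = 3, so the flip contributes -1; sign now -1
(119375/48371): 119375 mod 48371 = 22633, so (119375/48371) = (22633/48371)
flip (22633/48371) -> (48371/22633): both odd, 22633 mod 4 = 1, 48371 mod 4 = 3, so the flip contributes +1; sign now -1
(48371/22633): 48371 mod 22633 = 3105, so (48371/22633) = (3105/22633)
flip (3105/22633) -> (22633/3105): both odd, 3105 mod 4 = 1, 22633 mod 4 = 1, so the flip contributes +1; sign now -1
(22633/3105): 22633 mod 3105 = 898, so (22633/3105) = (898/3105)
factor out 2^1: 898 = 2^1·449; with 3105 mod 8 = 1, (2/3105) = +1; sign now -1; continue with (449/3105)
flip (449/3105) -> (3105/449): both odd, 449 mod 4 = 1, 3105 mod 4 = 1, so the flip contributes +1; sign now -1
(3105/449): 3105 mod 449 = 411, so (3105/449) = (411/449)
flip (411/449) -> (449/411): both odd, 411 mod 4 = 3, 449 mod 4 = 1, so the flip contributes +1; sign now -1
(449/411): 449 mod 411 = 38, so (449/411) = (38/411)
factor out 2^1: 38 = 2^1·19; with 411 mod 8 = 3, (2/411) = -1; sign now +1; continue with (19/411)
flip (19/411) -> (411/19): both odd, 19 mod 4 = 3, 411 mod 4 = 3, so the flip contributes -1; sign now -1
(411/19): 411 mod 19 = 12, so (411/19) = (12/19)
factor out 2^2: 12 = 2^2·3; with 19 mod 8 = 3, (2/19) = -1; sign now -1; continue with (3/19)
flip (3/19) -> (19/3): both odd, 3 mod 4 = 3, 19 mod 4 = 3, so the flip contributes -1; sign now +1
(19/3): 19 mod 3 = 1, so (19/3) = (1/3)
reached (1/3) = 1, so the symbol is +1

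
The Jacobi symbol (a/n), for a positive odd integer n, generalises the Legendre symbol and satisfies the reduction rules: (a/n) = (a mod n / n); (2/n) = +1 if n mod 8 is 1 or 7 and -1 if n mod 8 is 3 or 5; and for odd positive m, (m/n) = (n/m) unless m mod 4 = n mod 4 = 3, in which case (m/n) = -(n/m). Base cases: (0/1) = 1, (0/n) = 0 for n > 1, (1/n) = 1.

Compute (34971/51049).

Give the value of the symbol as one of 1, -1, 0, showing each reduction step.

flip (34971/51049) -> (51049/34971): both odd, 34971 mod 4 = 3, 51049 mod 4 = 1, so the flip contributes +1; sign now +1
(51049/34971): 51049 mod 34971 = 16078, so (51049/34971) = (16078/34971)
factor out 2^1: 16078 = 2^1·8039; with 34971 mod 8 = 3, (2/34971) = -1; sign now -1; continue with (8039/34971)
flip (8039/34971) -> (34971/8039): both odd, 8039 mod 4 = 3, 34971 mod 4 = 3, so the flip contributes -1; sign now +1
(34971/8039): 34971 mod 8039 = 2815, so (34971/8039) = (2815/8039)
flip (2815/8039) -> (8039/2815): both odd, 2815 mod 4 = 3, 8039 mod 4 = 3, so the flip contributes -1; sign now -1
(8039/2815): 8039 mod 2815 = 2409, so (8039/2815) = (2409/2815)
flip (2409/2815) -> (2815/2409): both odd, 2409 mod 4 = 1, 2815 mod 4 = 3, so the flip contributes +1; sign now -1
(2815/2409): 2815 mod 2409 = 406, so (2815/2409) = (406/2409)
factor out 2^1: 406 = 2^1·203; with 2409 mod 8 = 1, (2/2409) = +1; sign now -1; continue with (203/2409)
flip (203/2409) -> (2409/203): both odd, 203 mod 4 = 3, 2409 mod 4 = 1, so the flip contributes +1; sign now -1
(2409/203): 2409 mod 203 = 176, so (2409/203) = (176/203)
factor out 2^4: 176 = 2^4·11; with 203 mod 8 = 3, (2/203) = -1; sign now -1; continue with (11/203)
flip (11/203) -> (203/11): both odd, 11 mod 4 = 3, 203 mod 4 = 3, so the flip contributes -1; sign now +1
(203/11): 203 mod 11 = 5, so (203/11) = (5/11)
flip (5/11) -> (11/5): both odd, 5 mod 4 = 1, 11 mod 4 = 3, so the flip contributes +1; sign now +1
(11/5): 11 mod 5 = 1, so (11/5) = (1/5)
reached (1/5) = 1, so the symbol is +1

1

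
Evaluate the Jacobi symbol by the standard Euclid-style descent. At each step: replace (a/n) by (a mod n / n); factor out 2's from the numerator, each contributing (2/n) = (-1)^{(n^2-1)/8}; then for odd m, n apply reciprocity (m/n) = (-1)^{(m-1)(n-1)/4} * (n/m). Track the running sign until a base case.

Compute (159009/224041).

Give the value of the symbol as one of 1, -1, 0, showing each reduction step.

reciprocity: (159009/224041) = +1·(224041/159009) since 159009 mod 4 = 1, 224041 mod 4 = 1; sign now +1
(224041/159009) = (65032/159009)   [reduce mod 159009]
65032 = 2^3·8129; (2/159009) = +1 since 159009 mod 8 = 1, so (65032/159009) = (+1)^3·(8129/159009); sign now +1
reciprocity: (8129/159009) = +1·(159009/8129) since 8129 mod 4 = 1, 159009 mod 4 = 1; sign now +1
(159009/8129) = (4558/8129)   [reduce mod 8129]
4558 = 2^1·2279; (2/8129) = +1 since 8129 mod 8 = 1, so (4558/8129) = (+1)^1·(2279/8129); sign now +1
reciprocity: (2279/8129) = +1·(8129/2279) since 2279 mod 4 = 3, 8129 mod 4 = 1; sign now +1
(8129/2279) = (1292/2279)   [reduce mod 2279]
1292 = 2^2·323; (2/2279) = +1 since 2279 mod 8 = 7, so (1292/2279) = (+1)^2·(323/2279); sign now +1
reciprocity: (323/2279) = -1·(2279/323) since 323 mod 4 = 3, 2279 mod 4 = 3; sign now -1
(2279/323) = (18/323)   [reduce mod 323]
18 = 2^1·9; (2/323) = -1 since 323 mod 8 = 3, so (18/323) = (-1)^1·(9/323); sign now +1
reciprocity: (9/323) = +1·(323/9) since 9 mod 4 = 1, 323 mod 4 = 3; sign now +1
(323/9) = (8/9)   [reduce mod 9]
8 = 2^3·1; (2/9) = +1 since 9 mod 8 = 1, so (8/9) = (+1)^3·(1/9); sign now +1
(1/9) = 1; final value = sign = +1

1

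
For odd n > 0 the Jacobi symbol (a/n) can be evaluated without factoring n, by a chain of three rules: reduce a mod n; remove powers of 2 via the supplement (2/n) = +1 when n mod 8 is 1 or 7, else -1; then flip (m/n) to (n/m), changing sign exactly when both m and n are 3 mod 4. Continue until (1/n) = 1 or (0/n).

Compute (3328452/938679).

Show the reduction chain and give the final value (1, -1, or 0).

0

(3328452/938679) = (512415/938679)   [reduce mod 938679]
reciprocity: (512415/938679) = -1·(938679/512415) since 512415 mod 4 = 3, 938679 mod 4 = 3; sign now -1
(938679/512415) = (426264/512415)   [reduce mod 512415]
426264 = 2^3·53283; (2/512415) = +1 since 512415 mod 8 = 7, so (426264/512415) = (+1)^3·(53283/512415); sign now -1
reciprocity: (53283/512415) = -1·(512415/53283) since 53283 mod 4 = 3, 512415 mod 4 = 3; sign now +1
(512415/53283) = (32868/53283)   [reduce mod 53283]
32868 = 2^2·8217; (2/53283) = -1 since 53283 mod 8 = 3, so (32868/53283) = (-1)^2·(8217/53283); sign now +1
reciprocity: (8217/53283) = +1·(53283/8217) since 8217 mod 4 = 1, 53283 mod 4 = 3; sign now +1
(53283/8217) = (3981/8217)   [reduce mod 8217]
reciprocity: (3981/8217) = +1·(8217/3981) since 3981 mod 4 = 1, 8217 mod 4 = 1; sign now +1
(8217/3981) = (255/3981)   [reduce mod 3981]
reciprocity: (255/3981) = +1·(3981/255) since 255 mod 4 = 3, 3981 mod 4 = 1; sign now +1
(3981/255) = (156/255)   [reduce mod 255]
156 = 2^2·39; (2/255) = +1 since 255 mod 8 = 7, so (156/255) = (+1)^2·(39/255); sign now +1
reciprocity: (39/255) = -1·(255/39) since 39 mod 4 = 3, 255 mod 4 = 3; sign now -1
(255/39) = (21/39)   [reduce mod 39]
reciprocity: (21/39) = +1·(39/21) since 21 mod 4 = 1, 39 mod 4 = 3; sign now -1
(39/21) = (18/21)   [reduce mod 21]
18 = 2^1·9; (2/21) = -1 since 21 mod 8 = 5, so (18/21) = (-1)^1·(9/21); sign now +1
reciprocity: (9/21) = +1·(21/9) since 9 mod 4 = 1, 21 mod 4 = 1; sign now +1
(21/9) = (3/9)   [reduce mod 9]
reciprocity: (3/9) = +1·(9/3) since 3 mod 4 = 3, 9 mod 4 = 1; sign now +1
(9/3) = (0/3)   [reduce mod 3]
(0/3) = 0   [gcd(a, n) > 1]; final value = 0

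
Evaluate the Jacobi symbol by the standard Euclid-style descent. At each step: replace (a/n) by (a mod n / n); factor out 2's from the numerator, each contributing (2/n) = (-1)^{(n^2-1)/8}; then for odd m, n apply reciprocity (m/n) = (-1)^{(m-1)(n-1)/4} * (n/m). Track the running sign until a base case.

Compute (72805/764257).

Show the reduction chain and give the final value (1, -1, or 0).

-1

reciprocity: (72805/764257) = +1·(764257/72805) since 72805 mod 4 = 1, 764257 mod 4 = 1; sign now +1
(764257/72805) = (36207/72805)   [reduce mod 72805]
reciprocity: (36207/72805) = +1·(72805/36207) since 36207 mod 4 = 3, 72805 mod 4 = 1; sign now +1
(72805/36207) = (391/36207)   [reduce mod 36207]
reciprocity: (391/36207) = -1·(36207/391) since 391 mod 4 = 3, 36207 mod 4 = 3; sign now -1
(36207/391) = (235/391)   [reduce mod 391]
reciprocity: (235/391) = -1·(391/235) since 235 mod 4 = 3, 391 mod 4 = 3; sign now +1
(391/235) = (156/235)   [reduce mod 235]
156 = 2^2·39; (2/235) = -1 since 235 mod 8 = 3, so (156/235) = (-1)^2·(39/235); sign now +1
reciprocity: (39/235) = -1·(235/39) since 39 mod 4 = 3, 235 mod 4 = 3; sign now -1
(235/39) = (1/39)   [reduce mod 39]
(1/39) = 1; final value = sign = -1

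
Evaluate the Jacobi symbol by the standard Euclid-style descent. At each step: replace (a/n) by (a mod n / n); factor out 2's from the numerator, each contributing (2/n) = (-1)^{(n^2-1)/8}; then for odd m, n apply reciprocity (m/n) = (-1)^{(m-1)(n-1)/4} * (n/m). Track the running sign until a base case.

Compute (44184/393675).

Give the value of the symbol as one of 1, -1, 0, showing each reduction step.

44184 = 2^3·5523; (2/393675) = -1 since 393675 mod 8 = 3, so (44184/393675) = (-1)^3·(5523/393675); sign now -1
reciprocity: (5523/393675) = -1·(393675/5523) since 5523 mod 4 = 3, 393675 mod 4 = 3; sign now +1
(393675/5523) = (1542/5523)   [reduce mod 5523]
1542 = 2^1·771; (2/5523) = -1 since 5523 mod 8 = 3, so (1542/5523) = (-1)^1·(771/5523); sign now -1
reciprocity: (771/5523) = -1·(5523/771) since 771 mod 4 = 3, 5523 mod 4 = 3; sign now +1
(5523/771) = (126/771)   [reduce mod 771]
126 = 2^1·63; (2/771) = -1 since 771 mod 8 = 3, so (126/771) = (-1)^1·(63/771); sign now -1
reciprocity: (63/771) = -1·(771/63) since 63 mod 4 = 3, 771 mod 4 = 3; sign now +1
(771/63) = (15/63)   [reduce mod 63]
reciprocity: (15/63) = -1·(63/15) since 15 mod 4 = 3, 63 mod 4 = 3; sign now -1
(63/15) = (3/15)   [reduce mod 15]
reciprocity: (3/15) = -1·(15/3) since 3 mod 4 = 3, 15 mod 4 = 3; sign now +1
(15/3) = (0/3)   [reduce mod 3]
(0/3) = 0   [gcd(a, n) > 1]; final value = 0

0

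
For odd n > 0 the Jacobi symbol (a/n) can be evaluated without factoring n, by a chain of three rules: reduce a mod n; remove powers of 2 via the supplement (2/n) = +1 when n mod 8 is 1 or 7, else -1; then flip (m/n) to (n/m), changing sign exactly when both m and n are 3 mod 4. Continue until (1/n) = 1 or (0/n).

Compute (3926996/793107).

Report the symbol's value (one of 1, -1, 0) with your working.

1

(3926996/793107) = (754568/793107)   [reduce mod 793107]
754568 = 2^3·94321; (2/793107) = -1 since 793107 mod 8 = 3, so (754568/793107) = (-1)^3·(94321/793107); sign now -1
reciprocity: (94321/793107) = +1·(793107/94321) since 94321 mod 4 = 1, 793107 mod 4 = 3; sign now -1
(793107/94321) = (38539/94321)   [reduce mod 94321]
reciprocity: (38539/94321) = +1·(94321/38539) since 38539 mod 4 = 3, 94321 mod 4 = 1; sign now -1
(94321/38539) = (17243/38539)   [reduce mod 38539]
reciprocity: (17243/38539) = -1·(38539/17243) since 17243 mod 4 = 3, 38539 mod 4 = 3; sign now +1
(38539/17243) = (4053/17243)   [reduce mod 17243]
reciprocity: (4053/17243) = +1·(17243/4053) since 4053 mod 4 = 1, 17243 mod 4 = 3; sign now +1
(17243/4053) = (1031/4053)   [reduce mod 4053]
reciprocity: (1031/4053) = +1·(4053/1031) since 1031 mod 4 = 3, 4053 mod 4 = 1; sign now +1
(4053/1031) = (960/1031)   [reduce mod 1031]
960 = 2^6·15; (2/1031) = +1 since 1031 mod 8 = 7, so (960/1031) = (+1)^6·(15/1031); sign now +1
reciprocity: (15/1031) = -1·(1031/15) since 15 mod 4 = 3, 1031 mod 4 = 3; sign now -1
(1031/15) = (11/15)   [reduce mod 15]
reciprocity: (11/15) = -1·(15/11) since 11 mod 4 = 3, 15 mod 4 = 3; sign now +1
(15/11) = (4/11)   [reduce mod 11]
4 = 2^2·1; (2/11) = -1 since 11 mod 8 = 3, so (4/11) = (-1)^2·(1/11); sign now +1
(1/11) = 1; final value = sign = +1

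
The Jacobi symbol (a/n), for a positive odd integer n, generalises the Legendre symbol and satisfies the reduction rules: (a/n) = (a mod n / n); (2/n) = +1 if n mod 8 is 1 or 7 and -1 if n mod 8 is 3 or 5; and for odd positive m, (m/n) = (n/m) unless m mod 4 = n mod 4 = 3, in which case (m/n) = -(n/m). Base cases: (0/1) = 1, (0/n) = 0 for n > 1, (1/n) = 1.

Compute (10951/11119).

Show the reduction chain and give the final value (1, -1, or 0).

1

reciprocity: (10951/11119) = -1·(11119/10951) since 10951 mod 4 = 3, 11119 mod 4 = 3; sign now -1
(11119/10951) = (168/10951)   [reduce mod 10951]
168 = 2^3·21; (2/10951) = +1 since 10951 mod 8 = 7, so (168/10951) = (+1)^3·(21/10951); sign now -1
reciprocity: (21/10951) = +1·(10951/21) since 21 mod 4 = 1, 10951 mod 4 = 3; sign now -1
(10951/21) = (10/21)   [reduce mod 21]
10 = 2^1·5; (2/21) = -1 since 21 mod 8 = 5, so (10/21) = (-1)^1·(5/21); sign now +1
reciprocity: (5/21) = +1·(21/5) since 5 mod 4 = 1, 21 mod 4 = 1; sign now +1
(21/5) = (1/5)   [reduce mod 5]
(1/5) = 1; final value = sign = +1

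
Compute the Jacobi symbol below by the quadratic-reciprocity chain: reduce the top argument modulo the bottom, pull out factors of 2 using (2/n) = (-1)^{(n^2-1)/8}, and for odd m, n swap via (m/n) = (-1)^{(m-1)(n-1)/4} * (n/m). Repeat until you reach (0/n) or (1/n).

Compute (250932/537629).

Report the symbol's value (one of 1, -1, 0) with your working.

1

250932 = 2^2·62733; (2/537629) = -1 since 537629 mod 8 = 5, so (250932/537629) = (-1)^2·(62733/537629); sign now +1
reciprocity: (62733/537629) = +1·(537629/62733) since 62733 mod 4 = 1, 537629 mod 4 = 1; sign now +1
(537629/62733) = (35765/62733)   [reduce mod 62733]
reciprocity: (35765/62733) = +1·(62733/35765) since 35765 mod 4 = 1, 62733 mod 4 = 1; sign now +1
(62733/35765) = (26968/35765)   [reduce mod 35765]
26968 = 2^3·3371; (2/35765) = -1 since 35765 mod 8 = 5, so (26968/35765) = (-1)^3·(3371/35765); sign now -1
reciprocity: (3371/35765) = +1·(35765/3371) since 3371 mod 4 = 3, 35765 mod 4 = 1; sign now -1
(35765/3371) = (2055/3371)   [reduce mod 3371]
reciprocity: (2055/3371) = -1·(3371/2055) since 2055 mod 4 = 3, 3371 mod 4 = 3; sign now +1
(3371/2055) = (1316/2055)   [reduce mod 2055]
1316 = 2^2·329; (2/2055) = +1 since 2055 mod 8 = 7, so (1316/2055) = (+1)^2·(329/2055); sign now +1
reciprocity: (329/2055) = +1·(2055/329) since 329 mod 4 = 1, 2055 mod 4 = 3; sign now +1
(2055/329) = (81/329)   [reduce mod 329]
reciprocity: (81/329) = +1·(329/81) since 81 mod 4 = 1, 329 mod 4 = 1; sign now +1
(329/81) = (5/81)   [reduce mod 81]
reciprocity: (5/81) = +1·(81/5) since 5 mod 4 = 1, 81 mod 4 = 1; sign now +1
(81/5) = (1/5)   [reduce mod 5]
(1/5) = 1; final value = sign = +1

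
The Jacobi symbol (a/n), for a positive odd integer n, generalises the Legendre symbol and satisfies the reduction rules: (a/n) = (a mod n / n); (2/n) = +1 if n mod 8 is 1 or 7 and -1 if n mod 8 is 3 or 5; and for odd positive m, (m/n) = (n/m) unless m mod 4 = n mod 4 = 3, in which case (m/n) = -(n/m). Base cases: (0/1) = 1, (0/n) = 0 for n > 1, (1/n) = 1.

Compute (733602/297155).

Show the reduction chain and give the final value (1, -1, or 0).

-1

(733602/297155) = (139292/297155)   [reduce mod 297155]
139292 = 2^2·34823; (2/297155) = -1 since 297155 mod 8 = 3, so (139292/297155) = (-1)^2·(34823/297155); sign now +1
reciprocity: (34823/297155) = -1·(297155/34823) since 34823 mod 4 = 3, 297155 mod 4 = 3; sign now -1
(297155/34823) = (18571/34823)   [reduce mod 34823]
reciprocity: (18571/34823) = -1·(34823/18571) since 18571 mod 4 = 3, 34823 mod 4 = 3; sign now +1
(34823/18571) = (16252/18571)   [reduce mod 18571]
16252 = 2^2·4063; (2/18571) = -1 since 18571 mod 8 = 3, so (16252/18571) = (-1)^2·(4063/18571); sign now +1
reciprocity: (4063/18571) = -1·(18571/4063) since 4063 mod 4 = 3, 18571 mod 4 = 3; sign now -1
(18571/4063) = (2319/4063)   [reduce mod 4063]
reciprocity: (2319/4063) = -1·(4063/2319) since 2319 mod 4 = 3, 4063 mod 4 = 3; sign now +1
(4063/2319) = (1744/2319)   [reduce mod 2319]
1744 = 2^4·109; (2/2319) = +1 since 2319 mod 8 = 7, so (1744/2319) = (+1)^4·(109/2319); sign now +1
reciprocity: (109/2319) = +1·(2319/109) since 109 mod 4 = 1, 2319 mod 4 = 3; sign now +1
(2319/109) = (30/109)   [reduce mod 109]
30 = 2^1·15; (2/109) = -1 since 109 mod 8 = 5, so (30/109) = (-1)^1·(15/109); sign now -1
reciprocity: (15/109) = +1·(109/15) since 15 mod 4 = 3, 109 mod 4 = 1; sign now -1
(109/15) = (4/15)   [reduce mod 15]
4 = 2^2·1; (2/15) = +1 since 15 mod 8 = 7, so (4/15) = (+1)^2·(1/15); sign now -1
(1/15) = 1; final value = sign = -1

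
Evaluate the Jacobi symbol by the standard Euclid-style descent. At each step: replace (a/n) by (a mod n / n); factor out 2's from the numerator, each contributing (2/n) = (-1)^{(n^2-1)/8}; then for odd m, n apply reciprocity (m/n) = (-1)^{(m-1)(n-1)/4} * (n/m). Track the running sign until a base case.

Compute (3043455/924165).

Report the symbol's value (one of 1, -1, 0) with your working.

(3043455/924165) = (270960/924165)   [reduce mod 924165]
270960 = 2^4·16935; (2/924165) = -1 since 924165 mod 8 = 5, so (270960/924165) = (-1)^4·(16935/924165); sign now +1
reciprocity: (16935/924165) = +1·(924165/16935) since 16935 mod 4 = 3, 924165 mod 4 = 1; sign now +1
(924165/16935) = (9675/16935)   [reduce mod 16935]
reciprocity: (9675/16935) = -1·(16935/9675) since 9675 mod 4 = 3, 16935 mod 4 = 3; sign now -1
(16935/9675) = (7260/9675)   [reduce mod 9675]
7260 = 2^2·1815; (2/9675) = -1 since 9675 mod 8 = 3, so (7260/9675) = (-1)^2·(1815/9675); sign now -1
reciprocity: (1815/9675) = -1·(9675/1815) since 1815 mod 4 = 3, 9675 mod 4 = 3; sign now +1
(9675/1815) = (600/1815)   [reduce mod 1815]
600 = 2^3·75; (2/1815) = +1 since 1815 mod 8 = 7, so (600/1815) = (+1)^3·(75/1815); sign now +1
reciprocity: (75/1815) = -1·(1815/75) since 75 mod 4 = 3, 1815 mod 4 = 3; sign now -1
(1815/75) = (15/75)   [reduce mod 75]
reciprocity: (15/75) = -1·(75/15) since 15 mod 4 = 3, 75 mod 4 = 3; sign now +1
(75/15) = (0/15)   [reduce mod 15]
(0/15) = 0   [gcd(a, n) > 1]; final value = 0

0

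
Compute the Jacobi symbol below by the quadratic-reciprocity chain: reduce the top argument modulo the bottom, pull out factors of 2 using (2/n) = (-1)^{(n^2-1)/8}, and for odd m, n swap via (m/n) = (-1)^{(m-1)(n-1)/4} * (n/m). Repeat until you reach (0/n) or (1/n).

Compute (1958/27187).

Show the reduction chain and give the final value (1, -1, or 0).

1958 = 2^1·979; (2/27187) = -1 since 27187 mod 8 = 3, so (1958/27187) = (-1)^1·(979/27187); sign now -1
reciprocity: (979/27187) = -1·(27187/979) since 979 mod 4 = 3, 27187 mod 4 = 3; sign now +1
(27187/979) = (754/979)   [reduce mod 979]
754 = 2^1·377; (2/979) = -1 since 979 mod 8 = 3, so (754/979) = (-1)^1·(377/979); sign now -1
reciprocity: (377/979) = +1·(979/377) since 377 mod 4 = 1, 979 mod 4 = 3; sign now -1
(979/377) = (225/377)   [reduce mod 377]
reciprocity: (225/377) = +1·(377/225) since 225 mod 4 = 1, 377 mod 4 = 1; sign now -1
(377/225) = (152/225)   [reduce mod 225]
152 = 2^3·19; (2/225) = +1 since 225 mod 8 = 1, so (152/225) = (+1)^3·(19/225); sign now -1
reciprocity: (19/225) = +1·(225/19) since 19 mod 4 = 3, 225 mod 4 = 1; sign now -1
(225/19) = (16/19)   [reduce mod 19]
16 = 2^4·1; (2/19) = -1 since 19 mod 8 = 3, so (16/19) = (-1)^4·(1/19); sign now -1
(1/19) = 1; final value = sign = -1

-1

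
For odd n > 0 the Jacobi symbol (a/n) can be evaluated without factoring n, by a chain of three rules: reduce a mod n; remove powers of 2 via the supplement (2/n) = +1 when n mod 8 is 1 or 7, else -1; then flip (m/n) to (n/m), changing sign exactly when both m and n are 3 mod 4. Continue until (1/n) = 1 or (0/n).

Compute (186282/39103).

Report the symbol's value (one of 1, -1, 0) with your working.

-1

(186282/39103): 186282 mod 39103 = 29870, so (186282/39103) = (29870/39103)
factor out 2^1: 29870 = 2^1·14935; with 39103 mod 8 = 7, (2/39103) = +1; sign now +1; continue with (14935/39103)
flip (14935/39103) -> (39103/14935): both odd, 14935 mod 4 = 3, 39103 mod 4 = 3, so the flip contributes -1; sign now -1
(39103/14935): 39103 mod 14935 = 9233, so (39103/14935) = (9233/14935)
flip (9233/14935) -> (14935/9233): both odd, 9233 mod 4 = 1, 14935 mod 4 = 3, so the flip contributes +1; sign now -1
(14935/9233): 14935 mod 9233 = 5702, so (14935/9233) = (5702/9233)
factor out 2^1: 5702 = 2^1·2851; with 9233 mod 8 = 1, (2/9233) = +1; sign now -1; continue with (2851/9233)
flip (2851/9233) -> (9233/2851): both odd, 2851 mod 4 = 3, 9233 mod 4 = 1, so the flip contributes +1; sign now -1
(9233/2851): 9233 mod 2851 = 680, so (9233/2851) = (680/2851)
factor out 2^3: 680 = 2^3·85; with 2851 mod 8 = 3, (2/2851) = -1; sign now +1; continue with (85/2851)
flip (85/2851) -> (2851/85): both odd, 85 mod 4 = 1, 2851 mod 4 = 3, so the flip contributes +1; sign now +1
(2851/85): 2851 mod 85 = 46, so (2851/85) = (46/85)
factor out 2^1: 46 = 2^1·23; with 85 mod 8 = 5, (2/85) = -1; sign now -1; continue with (23/85)
flip (23/85) -> (85/23): both odd, 23 mod 4 = 3, 85 mod 4 = 1, so the flip contributes +1; sign now -1
(85/23): 85 mod 23 = 16, so (85/23) = (16/23)
factor out 2^4: 16 = 2^4·1; with 23 mod 8 = 7, (2/23) = +1; sign now -1; continue with (1/23)
reached (1/23) = 1, so the symbol is -1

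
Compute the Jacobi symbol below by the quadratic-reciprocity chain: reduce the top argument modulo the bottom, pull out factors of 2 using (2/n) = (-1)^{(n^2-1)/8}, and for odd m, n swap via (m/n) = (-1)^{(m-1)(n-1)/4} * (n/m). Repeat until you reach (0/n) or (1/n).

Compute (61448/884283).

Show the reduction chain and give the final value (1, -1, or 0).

-1

factor out 2^3: 61448 = 2^3·7681; with 884283 mod 8 = 3, (2/884283) = -1; sign now -1; continue with (7681/884283)
flip (7681/884283) -> (884283/7681): both odd, 7681 mod 4 = 1, 884283 mod 4 = 3, so the flip contributes +1; sign now -1
(884283/7681): 884283 mod 7681 = 968, so (884283/7681) = (968/7681)
factor out 2^3: 968 = 2^3·121; with 7681 mod 8 = 1, (2/7681) = +1; sign now -1; continue with (121/7681)
flip (121/7681) -> (7681/121): both odd, 121 mod 4 = 1, 7681 mod 4 = 1, so the flip contributes +1; sign now -1
(7681/121): 7681 mod 121 = 58, so (7681/121) = (58/121)
factor out 2^1: 58 = 2^1·29; with 121 mod 8 = 1, (2/121) = +1; sign now -1; continue with (29/121)
flip (29/121) -> (121/29): both odd, 29 mod 4 = 1, 121 mod 4 = 1, so the flip contributes +1; sign now -1
(121/29): 121 mod 29 = 5, so (121/29) = (5/29)
flip (5/29) -> (29/5): both odd, 5 mod 4 = 1, 29 mod 4 = 1, so the flip contributes +1; sign now -1
(29/5): 29 mod 5 = 4, so (29/5) = (4/5)
factor out 2^2: 4 = 2^2·1; with 5 mod 8 = 5, (2/5) = -1; sign now -1; continue with (1/5)
reached (1/5) = 1, so the symbol is -1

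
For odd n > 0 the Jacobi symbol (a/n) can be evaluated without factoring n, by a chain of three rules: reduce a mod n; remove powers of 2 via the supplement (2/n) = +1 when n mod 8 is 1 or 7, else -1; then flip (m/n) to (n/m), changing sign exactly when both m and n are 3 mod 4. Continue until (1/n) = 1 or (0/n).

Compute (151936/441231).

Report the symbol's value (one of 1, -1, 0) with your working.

1

151936 = 2^7·1187; (2/441231) = +1 since 441231 mod 8 = 7, so (151936/441231) = (+1)^7·(1187/441231); sign now +1
reciprocity: (1187/441231) = -1·(441231/1187) since 1187 mod 4 = 3, 441231 mod 4 = 3; sign now -1
(441231/1187) = (854/1187)   [reduce mod 1187]
854 = 2^1·427; (2/1187) = -1 since 1187 mod 8 = 3, so (854/1187) = (-1)^1·(427/1187); sign now +1
reciprocity: (427/1187) = -1·(1187/427) since 427 mod 4 = 3, 1187 mod 4 = 3; sign now -1
(1187/427) = (333/427)   [reduce mod 427]
reciprocity: (333/427) = +1·(427/333) since 333 mod 4 = 1, 427 mod 4 = 3; sign now -1
(427/333) = (94/333)   [reduce mod 333]
94 = 2^1·47; (2/333) = -1 since 333 mod 8 = 5, so (94/333) = (-1)^1·(47/333); sign now +1
reciprocity: (47/333) = +1·(333/47) since 47 mod 4 = 3, 333 mod 4 = 1; sign now +1
(333/47) = (4/47)   [reduce mod 47]
4 = 2^2·1; (2/47) = +1 since 47 mod 8 = 7, so (4/47) = (+1)^2·(1/47); sign now +1
(1/47) = 1; final value = sign = +1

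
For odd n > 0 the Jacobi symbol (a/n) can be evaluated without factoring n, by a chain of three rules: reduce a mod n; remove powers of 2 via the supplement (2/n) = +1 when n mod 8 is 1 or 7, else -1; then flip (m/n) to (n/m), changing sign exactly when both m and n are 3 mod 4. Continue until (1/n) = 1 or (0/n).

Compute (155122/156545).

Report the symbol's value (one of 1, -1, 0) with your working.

factor out 2^1: 155122 = 2^1·77561; with 156545 mod 8 = 1, (2/156545) = +1; sign now +1; continue with (77561/156545)
flip (77561/156545) -> (156545/77561): both odd, 77561 mod 4 = 1, 156545 mod 4 = 1, so the flip contributes +1; sign now +1
(156545/77561): 156545 mod 77561 = 1423, so (156545/77561) = (1423/77561)
flip (1423/77561) -> (77561/1423): both odd, 1423 mod 4 = 3, 77561 mod 4 = 1, so the flip contributes +1; sign now +1
(77561/1423): 77561 mod 1423 = 719, so (77561/1423) = (719/1423)
flip (719/1423) -> (1423/719): both odd, 719 mod 4 = 3, 1423 mod 4 = 3, so the flip contributes -1; sign now -1
(1423/719): 1423 mod 719 = 704, so (1423/719) = (704/719)
factor out 2^6: 704 = 2^6·11; with 719 mod 8 = 7, (2/719) = +1; sign now -1; continue with (11/719)
flip (11/719) -> (719/11): both odd, 11 mod 4 = 3, 719 mod 4 = 3, so the flip contributes -1; sign now +1
(719/11): 719 mod 11 = 4, so (719/11) = (4/11)
factor out 2^2: 4 = 2^2·1; with 11 mod 8 = 3, (2/11) = -1; sign now +1; continue with (1/11)
reached (1/11) = 1, so the symbol is +1

1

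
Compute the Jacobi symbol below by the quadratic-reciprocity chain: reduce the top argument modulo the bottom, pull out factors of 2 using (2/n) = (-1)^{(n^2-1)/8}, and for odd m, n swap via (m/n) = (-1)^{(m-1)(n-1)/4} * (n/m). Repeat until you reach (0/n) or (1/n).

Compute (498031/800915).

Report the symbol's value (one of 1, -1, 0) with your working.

-1

flip (498031/800915) -> (800915/498031): both odd, 498031 mod 4 = 3, 800915 mod 4 = 3, so the flip contributes -1; sign now -1
(800915/498031): 800915 mod 498031 = 302884, so (800915/498031) = (302884/498031)
factor out 2^2: 302884 = 2^2·75721; with 498031 mod 8 = 7, (2/498031) = +1; sign now -1; continue with (75721/498031)
flip (75721/498031) -> (498031/75721): both odd, 75721 mod 4 = 1, 498031 mod 4 = 3, so the flip contributes +1; sign now -1
(498031/75721): 498031 mod 75721 = 43705, so (498031/75721) = (43705/75721)
flip (43705/75721) -> (75721/43705): both odd, 43705 mod 4 = 1, 75721 mod 4 = 1, so the flip contributes +1; sign now -1
(75721/43705): 75721 mod 43705 = 32016, so (75721/43705) = (32016/43705)
factor out 2^4: 32016 = 2^4·2001; with 43705 mod 8 = 1, (2/43705) = +1; sign now -1; continue with (2001/43705)
flip (2001/43705) -> (43705/2001): both odd, 2001 mod 4 = 1, 43705 mod 4 = 1, so the flip contributes +1; sign now -1
(43705/2001): 43705 mod 2001 = 1684, so (43705/2001) = (1684/2001)
factor out 2^2: 1684 = 2^2·421; with 2001 mod 8 = 1, (2/2001) = +1; sign now -1; continue with (421/2001)
flip (421/2001) -> (2001/421): both odd, 421 mod 4 = 1, 2001 mod 4 = 1, so the flip contributes +1; sign now -1
(2001/421): 2001 mod 421 = 317, so (2001/421) = (317/421)
flip (317/421) -> (421/317): both odd, 317 mod 4 = 1, 421 mod 4 = 1, so the flip contributes +1; sign now -1
(421/317): 421 mod 317 = 104, so (421/317) = (104/317)
factor out 2^3: 104 = 2^3·13; with 317 mod 8 = 5, (2/317) = -1; sign now +1; continue with (13/317)
flip (13/317) -> (317/13): both odd, 13 mod 4 = 1, 317 mod 4 = 1, so the flip contributes +1; sign now +1
(317/13): 317 mod 13 = 5, so (317/13) = (5/13)
flip (5/13) -> (13/5): both odd, 5 mod 4 = 1, 13 mod 4 = 1, so the flip contributes +1; sign now +1
(13/5): 13 mod 5 = 3, so (13/5) = (3/5)
flip (3/5) -> (5/3): both odd, 3 mod 4 = 3, 5 mod 4 = 1, so the flip contributes +1; sign now +1
(5/3): 5 mod 3 = 2, so (5/3) = (2/3)
factor out 2^1: 2 = 2^1·1; with 3 mod 8 = 3, (2/3) = -1; sign now -1; continue with (1/3)
reached (1/3) = 1, so the symbol is -1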